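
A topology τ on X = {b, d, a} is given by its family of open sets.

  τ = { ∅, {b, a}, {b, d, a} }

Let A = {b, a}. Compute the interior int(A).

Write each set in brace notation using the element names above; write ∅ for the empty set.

opens ⊆ A: ∅, {b, a}; union → int = {b, a}

{b, a}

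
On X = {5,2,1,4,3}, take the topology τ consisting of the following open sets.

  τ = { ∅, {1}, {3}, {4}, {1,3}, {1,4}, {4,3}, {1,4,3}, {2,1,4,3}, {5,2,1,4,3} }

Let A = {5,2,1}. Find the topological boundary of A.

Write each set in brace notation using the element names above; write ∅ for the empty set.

{5,2}

interior: largest open inside A is {1} (from ∅, {1})
cl via duality: int({4,3}) = {4,3}, so X∖{4,3} = {5,2,1}
cl∖int = {5,2}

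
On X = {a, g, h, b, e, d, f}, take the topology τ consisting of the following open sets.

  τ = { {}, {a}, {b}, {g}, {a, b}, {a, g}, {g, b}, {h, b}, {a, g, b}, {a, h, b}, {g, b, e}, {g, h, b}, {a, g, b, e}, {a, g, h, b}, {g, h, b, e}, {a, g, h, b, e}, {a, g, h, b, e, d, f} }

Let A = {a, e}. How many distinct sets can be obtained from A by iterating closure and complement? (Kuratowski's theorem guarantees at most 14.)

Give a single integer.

closure: X∖int(X∖A) = X∖{g, h, b} = {a, e, d, f}
Let k=closure and c=complement:
  1. A     = {a, e}
  2. kA    = {a, e, d, f}
  3. cA    = {g, h, b, d, f}
  4. ckA   = {g, h, b}
  5. kcA   = {g, h, b, e, d, f}
  6. ckcA  = {a}
  7. kckcA = {a, d, f}
  8. ckckcA = {g, h, b, e}
— saturated at 8

8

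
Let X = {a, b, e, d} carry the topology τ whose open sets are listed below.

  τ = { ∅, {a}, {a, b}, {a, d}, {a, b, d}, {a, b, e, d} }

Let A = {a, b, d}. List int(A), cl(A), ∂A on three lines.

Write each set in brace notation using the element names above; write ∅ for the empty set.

int(A) = {a, b, d}
cl(A)  = {a, b, e, d}
∂A     = {e}

opens ⊆ A: ∅, {a}, {a, b}, {a, d}, {a, b, d}; union → int = {a, b, d}
complement {e}; its interior ∅; cl(A) = X∖∅ = {a, b, e, d}
boundary = {a, b, e, d} ∖ {a, b, d} = {e}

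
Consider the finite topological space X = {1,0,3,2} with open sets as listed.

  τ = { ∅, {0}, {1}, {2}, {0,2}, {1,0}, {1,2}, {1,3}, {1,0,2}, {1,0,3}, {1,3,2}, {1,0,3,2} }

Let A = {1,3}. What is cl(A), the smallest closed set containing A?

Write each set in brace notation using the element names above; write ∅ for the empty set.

{1,3}

cl via duality: int({0,2}) = {0,2}, so X∖{0,2} = {1,3}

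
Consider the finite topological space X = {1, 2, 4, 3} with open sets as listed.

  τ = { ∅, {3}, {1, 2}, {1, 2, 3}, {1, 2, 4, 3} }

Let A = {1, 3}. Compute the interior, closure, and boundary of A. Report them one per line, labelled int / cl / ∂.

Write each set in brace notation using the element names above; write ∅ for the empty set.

int(A) = {3}
cl(A)  = {1, 2, 4, 3}
∂A     = {1, 2, 4}

opens ⊆ A: ∅, {3}; union → int = {3}
complement {2, 4}; its interior ∅; cl(A) = X∖∅ = {1, 2, 4, 3}
boundary = {1, 2, 4, 3} ∖ {3} = {1, 2, 4}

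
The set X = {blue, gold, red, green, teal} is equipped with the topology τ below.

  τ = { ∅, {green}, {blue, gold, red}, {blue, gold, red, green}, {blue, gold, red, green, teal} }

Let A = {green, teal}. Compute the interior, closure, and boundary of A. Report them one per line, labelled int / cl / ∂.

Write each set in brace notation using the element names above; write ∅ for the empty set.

int(A) = {green}
cl(A)  = {green, teal}
∂A     = {teal}

opens ⊆ A: ∅, {green}; union → int = {green}
complement {blue, gold, red}; its interior {blue, gold, red}; cl(A) = X∖{blue, gold, red} = {green, teal}
boundary = {green, teal} ∖ {green} = {teal}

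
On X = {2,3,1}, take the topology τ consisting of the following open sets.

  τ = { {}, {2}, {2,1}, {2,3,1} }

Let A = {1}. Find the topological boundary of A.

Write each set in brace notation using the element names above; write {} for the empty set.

interior: largest open inside A is {} (from {})
cl via duality: int({2,3}) = {2}, so X∖{2} = {3,1}
cl∖int = {3,1}

{3,1}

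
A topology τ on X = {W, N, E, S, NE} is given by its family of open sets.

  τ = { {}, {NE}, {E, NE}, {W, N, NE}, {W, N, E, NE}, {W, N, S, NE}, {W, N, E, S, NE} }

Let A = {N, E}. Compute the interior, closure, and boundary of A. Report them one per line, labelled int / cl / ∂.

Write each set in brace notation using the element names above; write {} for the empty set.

U open, U⊆A: {}. int(A) = ⋃ = {}
X∖A={W, S, NE}, int(X∖A)={NE}, hence cl(A)={W, N, E, S}
∂A: remove int from cl → {W, N, E, S}

int(A) = {}
cl(A)  = {W, N, E, S}
∂A     = {W, N, E, S}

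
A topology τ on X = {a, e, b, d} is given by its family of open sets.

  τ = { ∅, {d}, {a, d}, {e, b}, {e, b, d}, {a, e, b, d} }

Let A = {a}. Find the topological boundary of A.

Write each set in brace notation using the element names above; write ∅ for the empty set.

interior: largest open inside A is ∅ (from ∅)
cl via duality: int({e, b, d}) = {e, b, d}, so X∖{e, b, d} = {a}
cl∖int = {a}

{a}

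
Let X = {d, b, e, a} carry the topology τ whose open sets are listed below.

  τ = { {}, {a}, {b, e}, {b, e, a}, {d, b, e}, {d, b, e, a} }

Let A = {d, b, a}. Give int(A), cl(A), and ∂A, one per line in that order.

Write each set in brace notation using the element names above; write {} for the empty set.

int(A) = {a}
cl(A)  = {d, b, e, a}
∂A     = {d, b, e}

opens ⊆ A: {}, {a}; union → int = {a}
complement {e}; its interior {}; cl(A) = X∖{} = {d, b, e, a}
boundary = {d, b, e, a} ∖ {a} = {d, b, e}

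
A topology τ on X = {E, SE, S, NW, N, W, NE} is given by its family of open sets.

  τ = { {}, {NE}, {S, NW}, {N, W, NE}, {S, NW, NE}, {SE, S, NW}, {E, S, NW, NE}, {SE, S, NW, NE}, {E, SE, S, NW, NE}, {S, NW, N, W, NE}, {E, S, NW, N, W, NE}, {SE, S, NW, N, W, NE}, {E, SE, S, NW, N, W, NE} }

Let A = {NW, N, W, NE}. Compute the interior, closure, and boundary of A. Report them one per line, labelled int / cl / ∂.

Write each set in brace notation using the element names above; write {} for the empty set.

interior: largest open inside A is {N, W, NE} (from {}, {NE}, {N, W, NE})
cl via duality: int({E, SE, S}) = {}, so X∖{} = {E, SE, S, NW, N, W, NE}
cl∖int = {E, SE, S, NW}

int(A) = {N, W, NE}
cl(A)  = {E, SE, S, NW, N, W, NE}
∂A     = {E, SE, S, NW}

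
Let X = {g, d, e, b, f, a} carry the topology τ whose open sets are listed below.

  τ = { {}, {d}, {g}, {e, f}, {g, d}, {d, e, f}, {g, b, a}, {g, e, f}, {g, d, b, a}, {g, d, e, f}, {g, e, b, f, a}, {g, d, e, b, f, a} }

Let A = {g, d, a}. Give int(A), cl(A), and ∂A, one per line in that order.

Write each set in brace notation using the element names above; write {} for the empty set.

opens ⊆ A: {}, {g}, {d}, {g, d}; union → int = {g, d}
complement {e, b, f}; its interior {e, f}; cl(A) = X∖{e, f} = {g, d, b, a}
boundary = {g, d, b, a} ∖ {g, d} = {b, a}

int(A) = {g, d}
cl(A)  = {g, d, b, a}
∂A     = {b, a}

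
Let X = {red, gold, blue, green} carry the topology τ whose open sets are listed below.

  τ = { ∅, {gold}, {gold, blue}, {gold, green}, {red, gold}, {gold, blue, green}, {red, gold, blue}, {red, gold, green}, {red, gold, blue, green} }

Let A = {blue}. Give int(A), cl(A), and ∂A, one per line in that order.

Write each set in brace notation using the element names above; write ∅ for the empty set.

interior: largest open inside A is ∅ (from ∅)
cl via duality: int({red, gold, green}) = {red, gold, green}, so X∖{red, gold, green} = {blue}
cl∖int = {blue}

int(A) = ∅
cl(A)  = {blue}
∂A     = {blue}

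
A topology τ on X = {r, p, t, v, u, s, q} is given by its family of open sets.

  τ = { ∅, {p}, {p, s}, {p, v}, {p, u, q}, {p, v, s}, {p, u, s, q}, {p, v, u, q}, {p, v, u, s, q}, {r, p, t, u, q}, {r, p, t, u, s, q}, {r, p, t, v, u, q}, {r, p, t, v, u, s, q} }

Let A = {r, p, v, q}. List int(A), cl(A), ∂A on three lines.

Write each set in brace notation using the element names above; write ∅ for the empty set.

int(A) = {p, v}
cl(A)  = {r, p, t, v, u, s, q}
∂A     = {r, t, u, s, q}

opens ⊆ A: ∅, {p}, {p, v}; union → int = {p, v}
complement {t, u, s}; its interior ∅; cl(A) = X∖∅ = {r, p, t, v, u, s, q}
boundary = {r, p, t, v, u, s, q} ∖ {p, v} = {r, t, u, s, q}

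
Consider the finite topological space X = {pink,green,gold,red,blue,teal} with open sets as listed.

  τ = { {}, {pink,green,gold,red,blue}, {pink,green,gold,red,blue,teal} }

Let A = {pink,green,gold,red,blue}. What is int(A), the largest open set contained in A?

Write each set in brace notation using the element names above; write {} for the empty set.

U open, U⊆A: {}, {pink,green,gold,red,blue}. int(A) = ⋃ = {pink,green,gold,red,blue}

{pink,green,gold,red,blue}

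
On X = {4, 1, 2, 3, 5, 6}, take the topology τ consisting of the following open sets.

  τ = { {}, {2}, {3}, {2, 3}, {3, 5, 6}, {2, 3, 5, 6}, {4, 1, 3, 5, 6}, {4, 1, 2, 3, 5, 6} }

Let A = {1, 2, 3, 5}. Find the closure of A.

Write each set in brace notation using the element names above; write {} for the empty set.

{4, 1, 2, 3, 5, 6}

cl via duality: int({4, 6}) = {}, so X∖{} = {4, 1, 2, 3, 5, 6}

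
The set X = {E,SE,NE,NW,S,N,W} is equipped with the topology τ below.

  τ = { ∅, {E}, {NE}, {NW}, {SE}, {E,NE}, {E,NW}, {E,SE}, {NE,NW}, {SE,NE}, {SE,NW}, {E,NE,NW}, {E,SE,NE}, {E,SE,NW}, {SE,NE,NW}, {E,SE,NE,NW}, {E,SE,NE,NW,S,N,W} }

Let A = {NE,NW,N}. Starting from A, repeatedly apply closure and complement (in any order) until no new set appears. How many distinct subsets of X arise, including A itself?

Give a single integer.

complement {E,SE,S,W}; its interior {E,SE}; cl(A) = X∖{E,SE} = {NE,NW,S,N,W}
With k = closure, c = complement:
  1. A     = {NE,NW,N}
  2. kA    = {NE,NW,S,N,W}
  3. cA    = {E,SE,S,W}
  4. ckA   = {E,SE}
  5. kcA   = {E,SE,S,N,W}
  6. ckcA  = {NE,NW}
k, c of each give nothing new

6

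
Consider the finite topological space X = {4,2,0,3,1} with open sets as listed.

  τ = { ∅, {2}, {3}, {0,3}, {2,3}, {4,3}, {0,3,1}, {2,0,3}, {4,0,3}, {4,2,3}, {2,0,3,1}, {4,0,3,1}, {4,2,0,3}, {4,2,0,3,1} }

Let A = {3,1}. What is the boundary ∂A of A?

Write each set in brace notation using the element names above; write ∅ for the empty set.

opens ⊆ A: ∅, {3}; union → int = {3}
complement {4,2,0}; its interior {2}; cl(A) = X∖{2} = {4,0,3,1}
boundary = {4,0,3,1} ∖ {3} = {4,0,1}

{4,0,1}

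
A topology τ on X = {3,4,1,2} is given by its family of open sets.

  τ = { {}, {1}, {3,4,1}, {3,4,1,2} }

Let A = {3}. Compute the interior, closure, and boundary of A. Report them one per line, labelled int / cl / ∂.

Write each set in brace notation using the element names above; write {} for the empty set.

int(A) = {}
cl(A)  = {3,4,2}
∂A     = {3,4,2}

open subsets of A: {}; so int(A) = {}
closure: X∖int(X∖A) = X∖{1} = {3,4,2}
∂A = {3,4,2} minus {} = {3,4,2}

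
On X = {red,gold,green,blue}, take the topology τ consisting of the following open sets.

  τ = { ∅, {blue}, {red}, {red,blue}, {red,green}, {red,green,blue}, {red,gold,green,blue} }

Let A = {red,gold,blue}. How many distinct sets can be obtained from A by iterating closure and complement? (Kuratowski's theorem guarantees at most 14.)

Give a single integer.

complement {green}; its interior ∅; cl(A) = X∖∅ = {red,gold,green,blue}
With k = closure, c = complement:
  1. A     = {red,gold,blue}
  2. kA    = {red,gold,green,blue}
  3. cA    = {green}
  4. ckA   = ∅
  5. kcA   = {gold,green}
  6. ckcA  = {red,blue}
k, c of each give nothing new

6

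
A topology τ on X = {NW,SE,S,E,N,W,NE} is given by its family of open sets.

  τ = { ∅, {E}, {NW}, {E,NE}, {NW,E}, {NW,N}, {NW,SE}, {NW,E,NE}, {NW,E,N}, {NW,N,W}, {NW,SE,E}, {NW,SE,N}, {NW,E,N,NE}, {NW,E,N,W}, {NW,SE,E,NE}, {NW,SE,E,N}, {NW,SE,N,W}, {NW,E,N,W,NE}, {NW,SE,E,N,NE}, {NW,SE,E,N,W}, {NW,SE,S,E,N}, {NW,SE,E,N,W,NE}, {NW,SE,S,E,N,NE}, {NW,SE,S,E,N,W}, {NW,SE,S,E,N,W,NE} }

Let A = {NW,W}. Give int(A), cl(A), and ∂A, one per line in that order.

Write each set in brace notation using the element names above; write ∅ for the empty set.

open subsets of A: ∅, {NW}; so int(A) = {NW}
closure: X∖int(X∖A) = X∖{E,NE} = {NW,SE,S,N,W}
∂A = {NW,SE,S,N,W} minus {NW} = {SE,S,N,W}

int(A) = {NW}
cl(A)  = {NW,SE,S,N,W}
∂A     = {SE,S,N,W}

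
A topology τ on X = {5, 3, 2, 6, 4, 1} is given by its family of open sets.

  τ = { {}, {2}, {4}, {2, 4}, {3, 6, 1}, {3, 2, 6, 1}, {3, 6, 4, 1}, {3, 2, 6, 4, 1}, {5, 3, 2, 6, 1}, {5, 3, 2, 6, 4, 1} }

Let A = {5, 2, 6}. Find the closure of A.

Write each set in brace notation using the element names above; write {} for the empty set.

{5, 3, 2, 6, 1}

closure: X∖int(X∖A) = X∖{4} = {5, 3, 2, 6, 1}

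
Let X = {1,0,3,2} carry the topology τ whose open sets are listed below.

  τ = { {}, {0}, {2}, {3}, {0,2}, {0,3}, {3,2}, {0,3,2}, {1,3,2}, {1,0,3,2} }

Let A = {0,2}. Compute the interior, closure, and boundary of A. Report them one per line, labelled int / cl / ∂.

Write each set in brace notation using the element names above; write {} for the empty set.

interior: largest open inside A is {0,2} (from {}, {0}, {2}, {0,2})
cl via duality: int({1,3}) = {3}, so X∖{3} = {1,0,2}
cl∖int = {1}

int(A) = {0,2}
cl(A)  = {1,0,2}
∂A     = {1}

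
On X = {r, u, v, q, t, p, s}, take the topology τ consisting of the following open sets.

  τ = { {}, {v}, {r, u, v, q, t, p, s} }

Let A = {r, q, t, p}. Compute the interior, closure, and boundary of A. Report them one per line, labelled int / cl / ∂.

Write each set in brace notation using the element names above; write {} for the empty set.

int(A) = {}
cl(A)  = {r, u, q, t, p, s}
∂A     = {r, u, q, t, p, s}

opens ⊆ A: {}; union → int = {}
complement {u, v, s}; its interior {v}; cl(A) = X∖{v} = {r, u, q, t, p, s}
boundary = {r, u, q, t, p, s} ∖ {} = {r, u, q, t, p, s}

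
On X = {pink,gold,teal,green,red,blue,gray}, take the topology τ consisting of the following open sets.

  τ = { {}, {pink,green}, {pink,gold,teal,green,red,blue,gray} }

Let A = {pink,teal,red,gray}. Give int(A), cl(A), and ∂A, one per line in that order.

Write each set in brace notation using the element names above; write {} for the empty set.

int(A) = {}
cl(A)  = {pink,gold,teal,green,red,blue,gray}
∂A     = {pink,gold,teal,green,red,blue,gray}

interior: largest open inside A is {} (from {})
cl via duality: int({gold,green,blue}) = {}, so X∖{} = {pink,gold,teal,green,red,blue,gray}
cl∖int = {pink,gold,teal,green,red,blue,gray}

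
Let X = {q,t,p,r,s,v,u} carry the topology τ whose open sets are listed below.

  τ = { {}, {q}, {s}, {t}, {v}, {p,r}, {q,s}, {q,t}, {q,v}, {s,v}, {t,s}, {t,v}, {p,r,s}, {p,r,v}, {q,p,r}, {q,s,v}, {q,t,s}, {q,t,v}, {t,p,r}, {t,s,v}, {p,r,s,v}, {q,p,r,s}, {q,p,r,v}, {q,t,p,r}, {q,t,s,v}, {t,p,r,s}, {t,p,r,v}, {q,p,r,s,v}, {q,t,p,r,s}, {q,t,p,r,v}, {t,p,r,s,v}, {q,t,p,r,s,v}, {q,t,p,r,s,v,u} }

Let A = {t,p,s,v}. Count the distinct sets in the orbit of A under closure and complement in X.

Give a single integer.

10

complement {q,r,u}; its interior {q}; cl(A) = X∖{q} = {t,p,r,s,v,u}
With k = closure, c = complement:
  1. A     = {t,p,s,v}
  2. kA    = {t,p,r,s,v,u}
  3. cA    = {q,r,u}
  4. ckA   = {q}
  5. kcA   = {q,p,r,u}
  6. kckA  = {q,u}
  7. ckcA  = {t,s,v}
  8. ckckA = {t,p,r,s,v}
  9. kckcA = {t,s,v,u}
  10. ckckcA = {q,p,r}
k, c of each give nothing new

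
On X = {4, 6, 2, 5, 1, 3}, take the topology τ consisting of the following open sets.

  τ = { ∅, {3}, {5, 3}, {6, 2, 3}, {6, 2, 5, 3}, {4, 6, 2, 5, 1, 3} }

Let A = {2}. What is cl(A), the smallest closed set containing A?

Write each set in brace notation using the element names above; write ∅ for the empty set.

closure: X∖int(X∖A) = X∖{5, 3} = {4, 6, 2, 1}

{4, 6, 2, 1}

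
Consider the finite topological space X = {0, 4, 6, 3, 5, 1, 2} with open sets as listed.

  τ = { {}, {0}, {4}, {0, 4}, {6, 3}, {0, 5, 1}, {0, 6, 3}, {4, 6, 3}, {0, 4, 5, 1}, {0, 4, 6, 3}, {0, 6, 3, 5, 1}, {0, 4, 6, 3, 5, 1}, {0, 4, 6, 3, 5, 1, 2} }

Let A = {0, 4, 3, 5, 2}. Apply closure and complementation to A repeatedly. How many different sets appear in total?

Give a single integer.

10

complement {6, 1}; its interior {}; cl(A) = X∖{} = {0, 4, 6, 3, 5, 1, 2}
With k = closure, c = complement:
  1. A     = {0, 4, 3, 5, 2}
  2. kA    = {0, 4, 6, 3, 5, 1, 2}
  3. cA    = {6, 1}
  4. ckA   = {}
  5. kcA   = {6, 3, 5, 1, 2}
  6. ckcA  = {0, 4}
  7. kckcA = {0, 4, 5, 1, 2}
  8. ckckcA = {6, 3}
  9. kckckcA = {6, 3, 2}
  10. ckckckcA = {0, 4, 5, 1}
k, c of each give nothing new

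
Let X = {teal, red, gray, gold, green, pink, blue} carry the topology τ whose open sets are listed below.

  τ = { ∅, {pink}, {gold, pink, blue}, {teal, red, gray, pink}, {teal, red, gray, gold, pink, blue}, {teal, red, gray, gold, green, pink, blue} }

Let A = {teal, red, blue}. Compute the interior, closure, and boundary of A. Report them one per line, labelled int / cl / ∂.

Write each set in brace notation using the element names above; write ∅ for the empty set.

open subsets of A: ∅; so int(A) = ∅
closure: X∖int(X∖A) = X∖{pink} = {teal, red, gray, gold, green, blue}
∂A = {teal, red, gray, gold, green, blue} minus ∅ = {teal, red, gray, gold, green, blue}

int(A) = ∅
cl(A)  = {teal, red, gray, gold, green, blue}
∂A     = {teal, red, gray, gold, green, blue}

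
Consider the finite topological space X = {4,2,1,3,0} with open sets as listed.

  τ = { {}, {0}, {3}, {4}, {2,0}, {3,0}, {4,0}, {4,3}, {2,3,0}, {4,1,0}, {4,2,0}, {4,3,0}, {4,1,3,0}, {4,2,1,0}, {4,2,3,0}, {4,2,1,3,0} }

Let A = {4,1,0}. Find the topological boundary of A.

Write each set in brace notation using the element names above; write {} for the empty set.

opens ⊆ A: {}, {0}, {4}, {4,0}, {4,1,0}; union → int = {4,1,0}
complement {2,3}; its interior {3}; cl(A) = X∖{3} = {4,2,1,0}
boundary = {4,2,1,0} ∖ {4,1,0} = {2}

{2}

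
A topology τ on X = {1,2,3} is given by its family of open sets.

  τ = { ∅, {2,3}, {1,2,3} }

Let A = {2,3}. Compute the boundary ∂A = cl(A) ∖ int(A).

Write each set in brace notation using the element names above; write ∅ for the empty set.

U open, U⊆A: ∅, {2,3}. int(A) = ⋃ = {2,3}
X∖A={1}, int(X∖A)=∅, hence cl(A)={1,2,3}
∂A: remove int from cl → {1}

{1}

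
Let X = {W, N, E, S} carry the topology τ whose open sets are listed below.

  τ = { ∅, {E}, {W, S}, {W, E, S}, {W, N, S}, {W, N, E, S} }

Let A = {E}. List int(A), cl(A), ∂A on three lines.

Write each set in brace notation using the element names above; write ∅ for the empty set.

open subsets of A: ∅, {E}; so int(A) = {E}
closure: X∖int(X∖A) = X∖{W, N, S} = {E}
∂A = {E} minus {E} = ∅

int(A) = {E}
cl(A)  = {E}
∂A     = ∅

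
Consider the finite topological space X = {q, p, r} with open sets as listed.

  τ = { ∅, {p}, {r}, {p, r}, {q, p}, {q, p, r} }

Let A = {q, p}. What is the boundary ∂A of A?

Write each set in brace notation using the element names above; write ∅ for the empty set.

∅

opens ⊆ A: ∅, {p}, {q, p}; union → int = {q, p}
complement {r}; its interior {r}; cl(A) = X∖{r} = {q, p}
boundary = {q, p} ∖ {q, p} = ∅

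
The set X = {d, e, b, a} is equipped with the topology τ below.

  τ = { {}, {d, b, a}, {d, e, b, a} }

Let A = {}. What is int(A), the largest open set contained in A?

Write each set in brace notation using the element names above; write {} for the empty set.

U open, U⊆A: {}. int(A) = ⋃ = {}

{}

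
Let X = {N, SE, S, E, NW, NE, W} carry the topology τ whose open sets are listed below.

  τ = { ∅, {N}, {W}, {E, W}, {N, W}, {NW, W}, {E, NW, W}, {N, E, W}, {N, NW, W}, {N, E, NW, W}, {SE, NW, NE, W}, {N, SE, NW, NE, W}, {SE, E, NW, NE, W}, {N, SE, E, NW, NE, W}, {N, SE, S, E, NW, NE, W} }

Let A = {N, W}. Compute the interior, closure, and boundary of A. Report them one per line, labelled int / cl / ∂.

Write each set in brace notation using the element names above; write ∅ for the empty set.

int(A) = {N, W}
cl(A)  = {N, SE, S, E, NW, NE, W}
∂A     = {SE, S, E, NW, NE}

U open, U⊆A: ∅, {N}, {W}, {N, W}. int(A) = ⋃ = {N, W}
X∖A={SE, S, E, NW, NE}, int(X∖A)=∅, hence cl(A)={N, SE, S, E, NW, NE, W}
∂A: remove int from cl → {SE, S, E, NW, NE}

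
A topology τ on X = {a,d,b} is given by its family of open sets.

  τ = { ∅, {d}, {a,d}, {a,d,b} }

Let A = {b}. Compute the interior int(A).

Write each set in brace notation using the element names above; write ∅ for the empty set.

∅

open subsets of A: ∅; so int(A) = ∅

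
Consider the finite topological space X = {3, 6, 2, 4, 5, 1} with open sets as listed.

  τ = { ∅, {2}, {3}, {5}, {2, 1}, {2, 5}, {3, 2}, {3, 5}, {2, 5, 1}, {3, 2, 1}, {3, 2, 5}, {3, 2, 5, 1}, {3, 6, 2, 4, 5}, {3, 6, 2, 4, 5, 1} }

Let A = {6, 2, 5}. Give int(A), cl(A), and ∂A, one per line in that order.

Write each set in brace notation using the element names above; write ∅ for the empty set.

int(A) = {2, 5}
cl(A)  = {6, 2, 4, 5, 1}
∂A     = {6, 4, 1}

opens ⊆ A: ∅, {2}, {5}, {2, 5}; union → int = {2, 5}
complement {3, 4, 1}; its interior {3}; cl(A) = X∖{3} = {6, 2, 4, 5, 1}
boundary = {6, 2, 4, 5, 1} ∖ {2, 5} = {6, 4, 1}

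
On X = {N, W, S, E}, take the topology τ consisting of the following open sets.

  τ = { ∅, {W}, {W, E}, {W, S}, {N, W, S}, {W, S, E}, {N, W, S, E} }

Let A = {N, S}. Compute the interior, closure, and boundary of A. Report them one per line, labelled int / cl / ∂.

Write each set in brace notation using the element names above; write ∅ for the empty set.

int(A) = ∅
cl(A)  = {N, S}
∂A     = {N, S}

opens ⊆ A: ∅; union → int = ∅
complement {W, E}; its interior {W, E}; cl(A) = X∖{W, E} = {N, S}
boundary = {N, S} ∖ ∅ = {N, S}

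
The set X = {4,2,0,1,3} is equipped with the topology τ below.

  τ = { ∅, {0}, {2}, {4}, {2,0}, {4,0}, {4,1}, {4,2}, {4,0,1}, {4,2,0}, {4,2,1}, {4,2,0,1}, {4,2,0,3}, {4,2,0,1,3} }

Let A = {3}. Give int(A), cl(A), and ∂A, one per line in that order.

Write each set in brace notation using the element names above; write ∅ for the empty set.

int(A) = ∅
cl(A)  = {3}
∂A     = {3}

interior: largest open inside A is ∅ (from ∅)
cl via duality: int({4,2,0,1}) = {4,2,0,1}, so X∖{4,2,0,1} = {3}
cl∖int = {3}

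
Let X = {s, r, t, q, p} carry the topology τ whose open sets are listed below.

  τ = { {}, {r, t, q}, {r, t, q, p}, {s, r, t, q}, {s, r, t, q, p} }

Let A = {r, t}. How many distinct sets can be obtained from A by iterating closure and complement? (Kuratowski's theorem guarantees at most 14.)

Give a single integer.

4

X∖A={s, q, p}, int(X∖A)={}, hence cl(A)={s, r, t, q, p}
Orbit (k=closure, c=complement):
  1. A     = {r, t}
  2. kA    = {s, r, t, q, p}
  3. cA    = {s, q, p}
  4. ckA   = {}
(closed under both — stop)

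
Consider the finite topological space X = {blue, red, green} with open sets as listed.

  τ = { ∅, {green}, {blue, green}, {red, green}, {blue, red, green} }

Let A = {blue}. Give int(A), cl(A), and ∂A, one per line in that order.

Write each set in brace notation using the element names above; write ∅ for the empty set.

U open, U⊆A: ∅. int(A) = ⋃ = ∅
X∖A={red, green}, int(X∖A)={red, green}, hence cl(A)={blue}
∂A: remove int from cl → {blue}

int(A) = ∅
cl(A)  = {blue}
∂A     = {blue}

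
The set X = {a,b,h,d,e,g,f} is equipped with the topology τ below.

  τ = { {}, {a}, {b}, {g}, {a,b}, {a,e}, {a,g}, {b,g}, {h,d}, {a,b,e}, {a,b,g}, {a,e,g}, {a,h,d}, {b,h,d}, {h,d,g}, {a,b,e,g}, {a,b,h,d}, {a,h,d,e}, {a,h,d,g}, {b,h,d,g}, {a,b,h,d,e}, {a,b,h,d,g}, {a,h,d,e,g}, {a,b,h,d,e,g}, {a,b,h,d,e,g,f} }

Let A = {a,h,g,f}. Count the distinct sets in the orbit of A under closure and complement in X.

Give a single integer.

12

complement {b,d,e}; its interior {b}; cl(A) = X∖{b} = {a,h,d,e,g,f}
With k = closure, c = complement:
  1. A     = {a,h,g,f}
  2. kA    = {a,h,d,e,g,f}
  3. cA    = {b,d,e}
  4. ckA   = {b}
  5. kcA   = {b,h,d,e,f}
  6. kckA  = {b,f}
  7. ckcA  = {a,g}
  8. ckckA = {a,h,d,e,g}
  9. kckcA = {a,e,g,f}
  10. ckckcA = {b,h,d}
  11. kckckcA = {b,h,d,f}
  12. ckckckcA = {a,e,g}
k, c of each give nothing new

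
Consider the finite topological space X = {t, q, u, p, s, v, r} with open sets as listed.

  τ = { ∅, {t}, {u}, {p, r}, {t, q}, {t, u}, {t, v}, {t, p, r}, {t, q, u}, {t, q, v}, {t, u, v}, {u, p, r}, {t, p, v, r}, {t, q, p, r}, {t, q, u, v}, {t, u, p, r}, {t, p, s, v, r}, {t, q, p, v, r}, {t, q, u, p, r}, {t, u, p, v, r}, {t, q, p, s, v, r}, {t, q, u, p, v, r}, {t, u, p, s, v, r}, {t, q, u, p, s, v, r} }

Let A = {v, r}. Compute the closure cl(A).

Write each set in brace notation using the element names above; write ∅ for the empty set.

{p, s, v, r}

complement {t, q, u, p, s}; its interior {t, q, u}; cl(A) = X∖{t, q, u} = {p, s, v, r}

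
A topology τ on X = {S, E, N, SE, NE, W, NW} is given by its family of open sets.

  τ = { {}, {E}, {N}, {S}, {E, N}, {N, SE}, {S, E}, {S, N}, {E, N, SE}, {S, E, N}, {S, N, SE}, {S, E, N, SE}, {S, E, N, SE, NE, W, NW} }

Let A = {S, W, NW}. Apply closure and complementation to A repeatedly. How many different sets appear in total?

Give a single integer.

6

closure: X∖int(X∖A) = X∖{E, N, SE} = {S, NE, W, NW}
Let k=closure and c=complement:
  1. A     = {S, W, NW}
  2. kA    = {S, NE, W, NW}
  3. cA    = {E, N, SE, NE}
  4. ckA   = {E, N, SE}
  5. kcA   = {E, N, SE, NE, W, NW}
  6. ckcA  = {S}
— saturated at 6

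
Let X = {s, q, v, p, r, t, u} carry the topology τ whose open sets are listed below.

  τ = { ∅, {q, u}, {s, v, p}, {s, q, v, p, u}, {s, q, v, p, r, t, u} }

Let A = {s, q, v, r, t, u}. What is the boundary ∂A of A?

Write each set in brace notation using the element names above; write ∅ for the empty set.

opens ⊆ A: ∅, {q, u}; union → int = {q, u}
complement {p}; its interior ∅; cl(A) = X∖∅ = {s, q, v, p, r, t, u}
boundary = {s, q, v, p, r, t, u} ∖ {q, u} = {s, v, p, r, t}

{s, v, p, r, t}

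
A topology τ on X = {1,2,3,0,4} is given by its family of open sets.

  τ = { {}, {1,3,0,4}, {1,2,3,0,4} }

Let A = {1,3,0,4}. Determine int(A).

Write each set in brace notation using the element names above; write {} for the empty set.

open subsets of A: {}, {1,3,0,4}; so int(A) = {1,3,0,4}

{1,3,0,4}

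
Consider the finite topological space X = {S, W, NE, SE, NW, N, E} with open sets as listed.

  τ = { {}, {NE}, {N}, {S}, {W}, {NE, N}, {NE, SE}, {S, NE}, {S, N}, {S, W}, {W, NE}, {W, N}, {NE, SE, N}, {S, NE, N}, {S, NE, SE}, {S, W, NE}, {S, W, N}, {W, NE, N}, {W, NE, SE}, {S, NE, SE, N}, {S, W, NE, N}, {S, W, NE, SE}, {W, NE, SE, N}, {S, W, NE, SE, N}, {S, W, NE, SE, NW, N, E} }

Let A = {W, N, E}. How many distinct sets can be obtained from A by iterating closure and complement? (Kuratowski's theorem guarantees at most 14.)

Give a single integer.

6

complement {S, NE, SE, NW}; its interior {S, NE, SE}; cl(A) = X∖{S, NE, SE} = {W, NW, N, E}
With k = closure, c = complement:
  1. A     = {W, N, E}
  2. kA    = {W, NW, N, E}
  3. cA    = {S, NE, SE, NW}
  4. ckA   = {S, NE, SE}
  5. kcA   = {S, NE, SE, NW, E}
  6. ckcA  = {W, N}
k, c of each give nothing new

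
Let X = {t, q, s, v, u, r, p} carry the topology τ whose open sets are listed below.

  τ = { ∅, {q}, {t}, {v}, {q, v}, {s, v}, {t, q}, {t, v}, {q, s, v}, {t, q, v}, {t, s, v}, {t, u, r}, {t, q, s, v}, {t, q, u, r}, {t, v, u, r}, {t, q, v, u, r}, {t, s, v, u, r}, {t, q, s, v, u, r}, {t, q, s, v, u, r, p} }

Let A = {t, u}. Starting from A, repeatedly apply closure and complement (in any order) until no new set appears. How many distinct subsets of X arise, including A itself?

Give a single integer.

cl via duality: int({q, s, v, r, p}) = {q, s, v}, so X∖{q, s, v} = {t, u, r, p}
Write k for closure, c for complement:
  1. A     = {t, u}
  2. kA    = {t, u, r, p}
  3. cA    = {q, s, v, r, p}
  4. ckA   = {q, s, v}
  5. kcA   = {q, s, v, u, r, p}
  6. kckA  = {q, s, v, p}
  7. ckcA  = {t}
  8. ckckA = {t, u, r}
applying k or c yields no new set

8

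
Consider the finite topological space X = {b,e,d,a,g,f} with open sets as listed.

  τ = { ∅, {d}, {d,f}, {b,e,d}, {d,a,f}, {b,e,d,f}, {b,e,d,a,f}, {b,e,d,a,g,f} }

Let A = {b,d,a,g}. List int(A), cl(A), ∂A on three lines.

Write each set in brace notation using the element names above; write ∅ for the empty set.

int(A) = {d}
cl(A)  = {b,e,d,a,g,f}
∂A     = {b,e,a,g,f}

open subsets of A: ∅, {d}; so int(A) = {d}
closure: X∖int(X∖A) = X∖∅ = {b,e,d,a,g,f}
∂A = {b,e,d,a,g,f} minus {d} = {b,e,a,g,f}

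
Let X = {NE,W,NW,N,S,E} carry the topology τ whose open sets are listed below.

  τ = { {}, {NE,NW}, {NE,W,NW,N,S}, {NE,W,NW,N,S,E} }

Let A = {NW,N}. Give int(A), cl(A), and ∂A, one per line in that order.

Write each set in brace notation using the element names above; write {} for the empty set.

int(A) = {}
cl(A)  = {NE,W,NW,N,S,E}
∂A     = {NE,W,NW,N,S,E}

U open, U⊆A: {}. int(A) = ⋃ = {}
X∖A={NE,W,S,E}, int(X∖A)={}, hence cl(A)={NE,W,NW,N,S,E}
∂A: remove int from cl → {NE,W,NW,N,S,E}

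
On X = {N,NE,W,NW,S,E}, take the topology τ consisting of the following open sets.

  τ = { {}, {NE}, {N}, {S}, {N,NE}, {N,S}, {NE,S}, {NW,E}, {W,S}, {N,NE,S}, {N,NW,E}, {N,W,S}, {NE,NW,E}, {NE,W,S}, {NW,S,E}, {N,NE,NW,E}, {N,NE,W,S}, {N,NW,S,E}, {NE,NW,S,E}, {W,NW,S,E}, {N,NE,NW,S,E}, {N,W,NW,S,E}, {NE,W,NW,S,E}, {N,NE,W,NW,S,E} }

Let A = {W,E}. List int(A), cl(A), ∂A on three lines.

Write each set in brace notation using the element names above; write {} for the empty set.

int(A) = {}
cl(A)  = {W,NW,E}
∂A     = {W,NW,E}

open subsets of A: {}; so int(A) = {}
closure: X∖int(X∖A) = X∖{N,NE,S} = {W,NW,E}
∂A = {W,NW,E} minus {} = {W,NW,E}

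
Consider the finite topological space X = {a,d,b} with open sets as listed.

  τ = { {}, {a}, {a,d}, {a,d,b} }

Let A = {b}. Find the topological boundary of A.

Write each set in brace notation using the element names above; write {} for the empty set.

{b}

U open, U⊆A: {}. int(A) = ⋃ = {}
X∖A={a,d}, int(X∖A)={a,d}, hence cl(A)={b}
∂A: remove int from cl → {b}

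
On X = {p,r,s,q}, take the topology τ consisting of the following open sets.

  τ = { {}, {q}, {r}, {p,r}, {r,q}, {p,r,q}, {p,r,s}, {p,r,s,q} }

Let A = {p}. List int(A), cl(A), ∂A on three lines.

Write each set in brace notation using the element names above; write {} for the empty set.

opens ⊆ A: {}; union → int = {}
complement {r,s,q}; its interior {r,q}; cl(A) = X∖{r,q} = {p,s}
boundary = {p,s} ∖ {} = {p,s}

int(A) = {}
cl(A)  = {p,s}
∂A     = {p,s}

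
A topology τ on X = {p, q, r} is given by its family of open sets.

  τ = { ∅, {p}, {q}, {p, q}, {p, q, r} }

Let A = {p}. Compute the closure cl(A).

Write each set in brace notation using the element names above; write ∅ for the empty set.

{p, r}

X∖A={q, r}, int(X∖A)={q}, hence cl(A)={p, r}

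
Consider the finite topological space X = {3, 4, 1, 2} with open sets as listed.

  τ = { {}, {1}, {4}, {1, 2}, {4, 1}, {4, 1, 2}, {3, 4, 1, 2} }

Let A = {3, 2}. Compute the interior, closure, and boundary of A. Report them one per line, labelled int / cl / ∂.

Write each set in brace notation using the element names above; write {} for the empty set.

int(A) = {}
cl(A)  = {3, 2}
∂A     = {3, 2}

open subsets of A: {}; so int(A) = {}
closure: X∖int(X∖A) = X∖{4, 1} = {3, 2}
∂A = {3, 2} minus {} = {3, 2}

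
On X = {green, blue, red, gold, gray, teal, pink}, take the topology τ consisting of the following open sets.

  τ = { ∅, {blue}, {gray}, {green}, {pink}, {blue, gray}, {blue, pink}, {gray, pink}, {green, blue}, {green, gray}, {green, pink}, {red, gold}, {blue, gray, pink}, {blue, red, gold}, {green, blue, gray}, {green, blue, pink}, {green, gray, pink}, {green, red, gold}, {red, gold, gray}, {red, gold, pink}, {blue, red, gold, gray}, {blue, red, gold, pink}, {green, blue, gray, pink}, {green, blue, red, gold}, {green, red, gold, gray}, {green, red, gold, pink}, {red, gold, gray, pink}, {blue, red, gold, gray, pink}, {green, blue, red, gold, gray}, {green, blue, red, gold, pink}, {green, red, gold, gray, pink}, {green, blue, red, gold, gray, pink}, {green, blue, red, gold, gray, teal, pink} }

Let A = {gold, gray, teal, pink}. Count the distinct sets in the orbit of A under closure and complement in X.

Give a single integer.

X∖A={green, blue, red}, int(X∖A)={green, blue}, hence cl(A)={red, gold, gray, teal, pink}
Orbit (k=closure, c=complement):
  1. A     = {gold, gray, teal, pink}
  2. kA    = {red, gold, gray, teal, pink}
  3. cA    = {green, blue, red}
  4. ckA   = {green, blue}
  5. kcA   = {green, blue, red, gold, teal}
  6. kckA  = {green, blue, teal}
  7. ckcA  = {gray, pink}
  8. ckckA = {red, gold, gray, pink}
  9. kckcA = {gray, teal, pink}
  10. ckckcA = {green, blue, red, gold}
(closed under both — stop)

10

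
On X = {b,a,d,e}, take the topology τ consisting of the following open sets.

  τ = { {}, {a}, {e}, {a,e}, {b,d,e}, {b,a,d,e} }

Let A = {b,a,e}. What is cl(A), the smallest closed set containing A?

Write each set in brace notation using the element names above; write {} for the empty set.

cl via duality: int({d}) = {}, so X∖{} = {b,a,d,e}

{b,a,d,e}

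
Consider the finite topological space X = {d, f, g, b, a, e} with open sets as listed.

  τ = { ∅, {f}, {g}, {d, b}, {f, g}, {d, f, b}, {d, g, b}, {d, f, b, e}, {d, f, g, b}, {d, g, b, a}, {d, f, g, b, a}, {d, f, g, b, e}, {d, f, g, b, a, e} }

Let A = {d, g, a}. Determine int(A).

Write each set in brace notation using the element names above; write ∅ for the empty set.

interior: largest open inside A is {g} (from ∅, {g})

{g}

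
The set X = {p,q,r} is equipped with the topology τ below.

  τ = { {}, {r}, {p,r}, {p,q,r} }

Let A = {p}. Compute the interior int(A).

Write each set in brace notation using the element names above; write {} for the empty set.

{}

opens ⊆ A: {}; union → int = {}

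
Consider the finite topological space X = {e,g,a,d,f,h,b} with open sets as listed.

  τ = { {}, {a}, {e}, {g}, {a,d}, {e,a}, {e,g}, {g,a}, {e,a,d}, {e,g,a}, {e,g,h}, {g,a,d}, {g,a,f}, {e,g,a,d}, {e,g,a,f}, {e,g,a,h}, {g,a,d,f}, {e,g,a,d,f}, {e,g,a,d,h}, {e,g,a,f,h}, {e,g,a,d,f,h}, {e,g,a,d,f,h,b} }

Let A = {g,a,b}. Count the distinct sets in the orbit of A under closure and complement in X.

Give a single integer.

8

closure: X∖int(X∖A) = X∖{e} = {g,a,d,f,h,b}
Let k=closure and c=complement:
  1. A     = {g,a,b}
  2. kA    = {g,a,d,f,h,b}
  3. cA    = {e,d,f,h}
  4. ckA   = {e}
  5. kcA   = {e,d,f,h,b}
  6. kckA  = {e,h,b}
  7. ckcA  = {g,a}
  8. ckckA = {g,a,d,f}
— saturated at 8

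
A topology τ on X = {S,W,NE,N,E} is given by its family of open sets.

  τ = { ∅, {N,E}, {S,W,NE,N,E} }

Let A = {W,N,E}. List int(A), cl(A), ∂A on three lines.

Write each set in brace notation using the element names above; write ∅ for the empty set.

int(A) = {N,E}
cl(A)  = {S,W,NE,N,E}
∂A     = {S,W,NE}

open subsets of A: ∅, {N,E}; so int(A) = {N,E}
closure: X∖int(X∖A) = X∖∅ = {S,W,NE,N,E}
∂A = {S,W,NE,N,E} minus {N,E} = {S,W,NE}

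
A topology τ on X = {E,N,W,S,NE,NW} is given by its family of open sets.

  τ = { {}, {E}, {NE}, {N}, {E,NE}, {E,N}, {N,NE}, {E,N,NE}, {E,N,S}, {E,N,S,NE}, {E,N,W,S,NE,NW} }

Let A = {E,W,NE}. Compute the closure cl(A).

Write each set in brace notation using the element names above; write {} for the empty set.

X∖A={N,S,NW}, int(X∖A)={N}, hence cl(A)={E,W,S,NE,NW}

{E,W,S,NE,NW}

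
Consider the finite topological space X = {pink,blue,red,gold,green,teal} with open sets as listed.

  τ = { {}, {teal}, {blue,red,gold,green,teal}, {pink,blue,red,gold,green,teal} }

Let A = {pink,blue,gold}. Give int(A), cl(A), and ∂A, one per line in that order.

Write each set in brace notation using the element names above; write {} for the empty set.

int(A) = {}
cl(A)  = {pink,blue,red,gold,green}
∂A     = {pink,blue,red,gold,green}

open subsets of A: {}; so int(A) = {}
closure: X∖int(X∖A) = X∖{teal} = {pink,blue,red,gold,green}
∂A = {pink,blue,red,gold,green} minus {} = {pink,blue,red,gold,green}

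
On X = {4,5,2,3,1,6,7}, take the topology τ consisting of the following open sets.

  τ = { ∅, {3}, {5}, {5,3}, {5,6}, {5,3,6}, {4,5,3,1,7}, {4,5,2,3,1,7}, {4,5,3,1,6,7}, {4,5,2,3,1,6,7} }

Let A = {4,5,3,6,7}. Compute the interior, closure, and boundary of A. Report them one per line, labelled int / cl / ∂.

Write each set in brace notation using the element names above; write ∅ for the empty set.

U open, U⊆A: ∅, {5}, {3}, {5,6}, {5,3}, {5,3,6}. int(A) = ⋃ = {5,3,6}
X∖A={2,1}, int(X∖A)=∅, hence cl(A)={4,5,2,3,1,6,7}
∂A: remove int from cl → {4,2,1,7}

int(A) = {5,3,6}
cl(A)  = {4,5,2,3,1,6,7}
∂A     = {4,2,1,7}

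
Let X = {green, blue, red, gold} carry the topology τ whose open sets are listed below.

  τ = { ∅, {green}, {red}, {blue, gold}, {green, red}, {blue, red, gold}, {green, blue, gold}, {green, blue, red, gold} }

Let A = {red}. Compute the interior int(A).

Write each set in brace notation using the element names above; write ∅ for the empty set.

{red}

U open, U⊆A: ∅, {red}. int(A) = ⋃ = {red}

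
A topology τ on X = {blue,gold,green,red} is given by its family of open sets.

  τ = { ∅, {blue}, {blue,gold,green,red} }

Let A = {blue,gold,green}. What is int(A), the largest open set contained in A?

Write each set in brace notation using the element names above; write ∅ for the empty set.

{blue}

open subsets of A: ∅, {blue}; so int(A) = {blue}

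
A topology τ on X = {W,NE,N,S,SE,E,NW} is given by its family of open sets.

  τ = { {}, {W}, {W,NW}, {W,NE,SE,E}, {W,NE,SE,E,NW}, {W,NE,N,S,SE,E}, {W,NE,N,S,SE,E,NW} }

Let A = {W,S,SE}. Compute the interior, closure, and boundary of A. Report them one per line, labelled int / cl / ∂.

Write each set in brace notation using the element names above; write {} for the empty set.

interior: largest open inside A is {W} (from {}, {W})
cl via duality: int({NE,N,E,NW}) = {}, so X∖{} = {W,NE,N,S,SE,E,NW}
cl∖int = {NE,N,S,SE,E,NW}

int(A) = {W}
cl(A)  = {W,NE,N,S,SE,E,NW}
∂A     = {NE,N,S,SE,E,NW}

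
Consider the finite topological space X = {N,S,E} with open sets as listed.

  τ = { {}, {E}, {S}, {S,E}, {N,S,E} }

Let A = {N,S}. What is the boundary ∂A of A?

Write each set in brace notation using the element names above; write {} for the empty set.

{N}

open subsets of A: {}, {S}; so int(A) = {S}
closure: X∖int(X∖A) = X∖{E} = {N,S}
∂A = {N,S} minus {S} = {N}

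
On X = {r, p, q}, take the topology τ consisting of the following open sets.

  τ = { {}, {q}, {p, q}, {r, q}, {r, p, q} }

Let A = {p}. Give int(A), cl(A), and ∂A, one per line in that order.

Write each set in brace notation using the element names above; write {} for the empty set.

opens ⊆ A: {}; union → int = {}
complement {r, q}; its interior {r, q}; cl(A) = X∖{r, q} = {p}
boundary = {p} ∖ {} = {p}

int(A) = {}
cl(A)  = {p}
∂A     = {p}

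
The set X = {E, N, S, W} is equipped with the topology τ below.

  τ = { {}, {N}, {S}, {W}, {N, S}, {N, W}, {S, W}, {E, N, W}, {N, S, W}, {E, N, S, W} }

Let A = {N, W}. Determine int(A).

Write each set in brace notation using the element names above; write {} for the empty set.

{N, W}

U open, U⊆A: {}, {N}, {W}, {N, W}. int(A) = ⋃ = {N, W}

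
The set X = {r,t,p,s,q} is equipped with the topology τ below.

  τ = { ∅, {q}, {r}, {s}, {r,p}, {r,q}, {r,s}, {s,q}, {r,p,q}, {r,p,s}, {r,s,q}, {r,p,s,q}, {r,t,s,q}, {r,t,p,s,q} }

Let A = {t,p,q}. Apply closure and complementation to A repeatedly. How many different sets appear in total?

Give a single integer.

closure: X∖int(X∖A) = X∖{r,s} = {t,p,q}
Let k=closure and c=complement:
  1. A     = {t,p,q}
  2. cA    = {r,s}
  3. kcA   = {r,t,p,s}
  4. ckcA  = {q}
  5. kckcA = {t,q}
  6. ckckcA = {r,p,s}
— saturated at 6

6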